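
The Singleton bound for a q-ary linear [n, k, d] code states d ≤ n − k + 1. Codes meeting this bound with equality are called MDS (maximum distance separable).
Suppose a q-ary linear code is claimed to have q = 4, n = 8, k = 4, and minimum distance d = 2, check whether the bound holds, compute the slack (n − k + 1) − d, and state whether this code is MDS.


Singleton RHS = n − k + 1 = 5, slack = 3, bound satisfied, not MDS.

Singleton bound: d ≤ n − k + 1.
Here n = 8, k = 4, so n − k + 1 = 5.
Given d = 2, check d ≤ 5: YES.
Slack = (n − k + 1) − d = 3.
The code is NOT MDS (slack = 3 > 0).
Description: the claimed parameters are [8, 4, 2]_4; such a code would be non-MDS.


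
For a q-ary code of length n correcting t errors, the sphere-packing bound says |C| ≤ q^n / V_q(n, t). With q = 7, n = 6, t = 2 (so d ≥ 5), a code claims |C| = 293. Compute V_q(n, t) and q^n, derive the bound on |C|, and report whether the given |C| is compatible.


V_q(n, t) = 577, q^n = 117649, Hamming bound = 203, |C| = 293 > bound (violated).

Step 1: Compute V_q(n, t) = Σ_{j=0}^2 C(n, j) (q−1)^j.
  j = 0: C(6,0)·(6)^0 = 1·1 = 1.
  j = 1: C(6,1)·(6)^1 = 6·6 = 36.
  j = 2: C(6,2)·(6)^2 = 15·36 = 540.
  V_q(n, t) = 1 + 36 + 540 = 577.
Step 2: q^n = 7^6 = 117649.
Step 3: Hamming bound ⌊q^n / V_q(n,t)⌋ = ⌊117649/577⌋ = 203.
Step 4: Compare |C| = 293 to 203: violated.
The claimed |C| lies above the Hamming bound, so no 7-ary code of length 6 with d ≥ 5 can have 293 codewords.


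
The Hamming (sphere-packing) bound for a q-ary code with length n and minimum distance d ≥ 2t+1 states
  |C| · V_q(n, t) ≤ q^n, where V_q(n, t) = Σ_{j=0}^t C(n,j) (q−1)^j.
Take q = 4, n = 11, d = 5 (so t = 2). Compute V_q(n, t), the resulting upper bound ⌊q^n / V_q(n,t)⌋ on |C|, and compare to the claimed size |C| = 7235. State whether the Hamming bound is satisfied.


V_q(n, t) = 529, q^n = 4194304, Hamming bound = 7928, |C| = 7235 ≤ bound (satisfied).

Step 1: Compute V_q(n, t) = Σ_{j=0}^2 C(n, j) (q−1)^j.
  j = 0: C(11,0)·(3)^0 = 1·1 = 1.
  j = 1: C(11,1)·(3)^1 = 11·3 = 33.
  j = 2: C(11,2)·(3)^2 = 55·9 = 495.
  V_q(n, t) = 1 + 33 + 495 = 529.
Step 2: q^n = 4^11 = 4194304.
Step 3: Hamming bound ⌊q^n / V_q(n,t)⌋ = ⌊4194304/529⌋ = 7928.
Step 4: Compare |C| = 7235 to 7928: satisfied.
The claimed |C| lies below the Hamming bound.


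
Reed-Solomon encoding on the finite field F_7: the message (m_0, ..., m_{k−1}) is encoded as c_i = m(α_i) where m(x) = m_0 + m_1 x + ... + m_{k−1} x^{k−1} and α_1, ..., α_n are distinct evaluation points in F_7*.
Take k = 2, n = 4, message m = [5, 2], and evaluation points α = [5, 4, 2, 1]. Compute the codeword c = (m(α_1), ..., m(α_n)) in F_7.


c = [1, 6, 2, 0]

Message polynomial: m(x) = 5 + 2·x (mod 7).
For each evaluation point α_i, compute m(α_i) mod 7:
  α_1 = 5: Horner steps 2 → 1, so m(5) = 1.
  α_2 = 4: Horner steps 2 → 6, so m(4) = 6.
  α_3 = 2: Horner steps 2 → 2, so m(2) = 2.
  α_4 = 1: Horner steps 2 → 0, so m(1) = 0.
Codeword c = [1, 6, 2, 0] ∈ F_7^4.


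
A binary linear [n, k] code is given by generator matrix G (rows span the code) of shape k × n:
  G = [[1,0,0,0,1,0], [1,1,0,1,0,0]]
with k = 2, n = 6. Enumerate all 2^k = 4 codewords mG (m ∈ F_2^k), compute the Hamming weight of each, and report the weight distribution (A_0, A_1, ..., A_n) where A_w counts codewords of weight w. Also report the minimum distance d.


Weight distribution: A_0 = 1, A_2 = 1, A_3 = 2. Minimum distance d = 2.

Enumerate all 2^2 = 4 messages m ∈ F_2^2.
For each, compute codeword c = mG in F_2^6, then tally its weight.
  m = 00 → c = 000000, weight = 0.
  m = 10 → c = 100010, weight = 2.
  m = 01 → c = 110100, weight = 3.
  m = 11 → c = 010110, weight = 3.
Tally weights:
  weight 0: 1 codewords.
  weight 2: 1 codewords.
  weight 3: 2 codewords.
Minimum distance d = smallest w > 0 with A_w > 0 = 2.
Sanity: Σ A_w = 4 = 2^2 = 4 ✓.


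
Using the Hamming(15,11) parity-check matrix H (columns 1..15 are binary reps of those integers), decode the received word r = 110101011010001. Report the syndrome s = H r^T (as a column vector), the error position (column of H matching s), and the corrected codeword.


s = (0, 1, 0, 0)^T, error position = 4, corrected codeword c = 110001011010001

Compute s = H r^T mod 2 one row at a time:
  s_1 = 1 + 1 + 0 + 1 + 0 + 0 + 0 + 1 = 4 ≡ 0 (mod 2).
  s_2 = 1 + 0 + 1 + 0 + 0 + 0 + 0 + 1 = 3 ≡ 1 (mod 2).
  s_3 = 1 + 0 + 1 + 0 + 0 + 1 + 0 + 1 = 4 ≡ 0 (mod 2).
  s_4 = 1 + 0 + 0 + 0 + 1 + 1 + 0 + 1 = 4 ≡ 0 (mod 2).
s = (0, 1, 0, 0)^T — this equals column 4 of H (binary 0100), so error is at position 4.
Correct: flip bit 4 of r = 110101011010001 to get c = 110001011010001.


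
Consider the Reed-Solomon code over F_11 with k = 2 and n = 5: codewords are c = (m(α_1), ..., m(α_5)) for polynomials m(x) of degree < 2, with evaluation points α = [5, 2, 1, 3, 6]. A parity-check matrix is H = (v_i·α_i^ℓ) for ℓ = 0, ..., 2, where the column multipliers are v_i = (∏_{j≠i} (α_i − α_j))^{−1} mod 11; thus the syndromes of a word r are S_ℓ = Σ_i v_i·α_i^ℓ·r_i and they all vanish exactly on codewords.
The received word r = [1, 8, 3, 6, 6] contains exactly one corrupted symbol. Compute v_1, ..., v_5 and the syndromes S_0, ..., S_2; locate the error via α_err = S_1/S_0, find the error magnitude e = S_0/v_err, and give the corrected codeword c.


S = (4, 1, 3), error at position 4, error magnitude e = 4, c = [1, 8, 3, 2, 6].

Step 1: column multipliers v_i = (∏_{j≠i}(α_i − α_j))^{−1} mod 11.
  i = 1 (α = 5): (5−2)(5−1)(5−3)(5−6) = 3·4·2·(−1) = −24 ≡ 9, so v_1 = 9^{−1} = 5 (mod 11).
  i = 2 (α = 2): (2−5)(2−1)(2−3)(2−6) = (−3)·1·(−1)·(−4) = −12 ≡ 10, so v_2 = 10^{−1} = 10 (mod 11).
  i = 3 (α = 1): (1−5)(1−2)(1−3)(1−6) = (−4)·(−1)·(−2)·(−5) = 40 ≡ 7, so v_3 = 7^{−1} = 8 (mod 11).
  i = 4 (α = 3): (3−5)(3−2)(3−1)(3−6) = (−2)·1·2·(−3) = 12 ≡ 1, so v_4 = 1^{−1} = 1 (mod 11).
  i = 5 (α = 6): (6−5)(6−2)(6−1)(6−3) = 1·4·5·3 = 60 ≡ 5, so v_5 = 5^{−1} = 9 (mod 11).
  v = [5, 10, 8, 1, 9].
Step 2: syndromes of r = [1, 8, 3, 6, 6] (all sums mod 11).
  S_0 = Σ v_i r_i = 5·1 + 10·8 + 8·3 + 1·6 + 9·6 = 169 ≡ 4.
  S_1 = Σ v_i α_i r_i = 5·5·1 + 10·2·8 + 8·1·3 + 1·3·6 + 9·6·6 = 551 ≡ 1.
  α_i^2 mod 11 = [3, 4, 1, 9, 3].
  S_2 = Σ v_i α_i^2 r_i = 5·3·1 + 10·4·8 + 8·1·3 + 1·9·6 + 9·3·6 = 575 ≡ 3.
  S = (4, 1, 3) ≠ 0, so r is not a codeword (an error is present).
Step 3: locate the error. For a single error e at position i, S_ℓ = v_i·e·α_i^ℓ, so α_err = S_1/S_0.
  S_0^{−1} = 4^{−1} = 3 (mod 11), so α_err = 1·3 = 3 ≡ 3 = α_4. Error position i = 4.
  Consistency check: S_2/S_1 = 3·1 = 3 ≡ 3 = α_err ✓ (single-error assumption holds).
Step 4: error magnitude e = S_0/v_4 = S_0·∏_{j≠4}(α_4 − α_j) = 4·1 = 4 ≡ 4 (mod 11).
Step 5: correct position 4: c_4 = r_4 − e = 6 − 4 ≡ 2 (mod 11). Hence c = [1, 8, 3, 2, 6].
  Check: interpolating c through the α_i gives m(x) = 9 + 5·x (degree < 2) with m(α_i) = c_i for every i, so c is indeed a codeword.


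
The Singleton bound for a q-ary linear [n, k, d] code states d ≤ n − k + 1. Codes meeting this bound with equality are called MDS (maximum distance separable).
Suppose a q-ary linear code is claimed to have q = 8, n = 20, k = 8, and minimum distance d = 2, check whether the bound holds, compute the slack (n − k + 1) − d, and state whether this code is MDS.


Singleton RHS = n − k + 1 = 13, slack = 11, bound satisfied, not MDS.

Singleton bound: d ≤ n − k + 1.
Here n = 20, k = 8, so n − k + 1 = 13.
Given d = 2, check d ≤ 13: YES.
Slack = (n − k + 1) − d = 11.
The code is NOT MDS (slack = 11 > 0).
Description: the claimed parameters are [20, 8, 2]_8; such a code would be non-MDS.


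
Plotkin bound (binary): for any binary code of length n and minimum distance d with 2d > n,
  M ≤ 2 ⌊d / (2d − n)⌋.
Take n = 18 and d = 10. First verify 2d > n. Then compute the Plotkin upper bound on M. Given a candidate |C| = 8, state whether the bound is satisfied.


Plotkin bound M ≤ 10; given |C| = 8 ≤ bound (satisfied).

Check applicability: 2d = 20, n = 18.
2d − n = 2 > 0, so Plotkin applies.
Compute d/(2d−n) = 10/2 ≈ 5.0000.
⌊d/(2d−n)⌋ = 5.
Plotkin bound: M ≤ 2·5 = 10.
Given |C| = 8, check: satisfied.
This |C| is below the Plotkin bound.


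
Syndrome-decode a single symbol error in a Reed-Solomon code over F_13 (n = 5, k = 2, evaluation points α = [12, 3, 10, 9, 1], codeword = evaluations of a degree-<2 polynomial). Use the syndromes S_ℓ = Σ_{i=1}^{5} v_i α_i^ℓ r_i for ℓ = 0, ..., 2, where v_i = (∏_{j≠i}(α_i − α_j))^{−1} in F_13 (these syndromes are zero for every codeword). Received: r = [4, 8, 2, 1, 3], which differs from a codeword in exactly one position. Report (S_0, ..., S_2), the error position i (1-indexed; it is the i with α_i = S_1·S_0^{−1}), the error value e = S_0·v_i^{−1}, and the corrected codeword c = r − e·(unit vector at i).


S = (8, 8, 8), error at position 5, error magnitude e = 10, c = [4, 8, 2, 1, 6].

Step 1: column multipliers v_i = (∏_{j≠i}(α_i − α_j))^{−1} mod 13.
  i = 1 (α = 12): (12−3)(12−10)(12−9)(12−1) = 9·2·3·11 = 594 ≡ 9, so v_1 = 9^{−1} = 3 (mod 13).
  i = 2 (α = 3): (3−12)(3−10)(3−9)(3−1) = (−9)·(−7)·(−6)·2 = −756 ≡ 11, so v_2 = 11^{−1} = 6 (mod 13).
  i = 3 (α = 10): (10−12)(10−3)(10−9)(10−1) = (−2)·7·1·9 = −126 ≡ 4, so v_3 = 4^{−1} = 10 (mod 13).
  i = 4 (α = 9): (9−12)(9−3)(9−10)(9−1) = (−3)·6·(−1)·8 = 144 ≡ 1, so v_4 = 1^{−1} = 1 (mod 13).
  i = 5 (α = 1): (1−12)(1−3)(1−10)(1−9) = (−11)·(−2)·(−9)·(−8) = 1584 ≡ 11, so v_5 = 11^{−1} = 6 (mod 13).
  v = [3, 6, 10, 1, 6].
Step 2: syndromes of r = [4, 8, 2, 1, 3] (all sums mod 13).
  S_0 = Σ v_i r_i = 3·4 + 6·8 + 10·2 + 1·1 + 6·3 = 99 ≡ 8.
  S_1 = Σ v_i α_i r_i = 3·12·4 + 6·3·8 + 10·10·2 + 1·9·1 + 6·1·3 = 515 ≡ 8.
  α_i^2 mod 13 = [1, 9, 9, 3, 1].
  S_2 = Σ v_i α_i^2 r_i = 3·1·4 + 6·9·8 + 10·9·2 + 1·3·1 + 6·1·3 = 645 ≡ 8.
  S = (8, 8, 8) ≠ 0, so r is not a codeword (an error is present).
Step 3: locate the error. For a single error e at position i, S_ℓ = v_i·e·α_i^ℓ, so α_err = S_1/S_0.
  S_0^{−1} = 8^{−1} = 5 (mod 13), so α_err = 8·5 = 40 ≡ 1 = α_5. Error position i = 5.
  Consistency check: S_2/S_1 = 8·5 = 40 ≡ 1 = α_err ✓ (single-error assumption holds).
Step 4: error magnitude e = S_0/v_5 = S_0·∏_{j≠5}(α_5 − α_j) = 8·11 = 88 ≡ 10 (mod 13).
Step 5: correct position 5: c_5 = r_5 − e = 3 − 10 ≡ 6 (mod 13). Hence c = [4, 8, 2, 1, 6].
  Check: interpolating c through the α_i gives m(x) = 5 + 1·x (degree < 2) with m(α_i) = c_i for every i, so c is indeed a codeword.


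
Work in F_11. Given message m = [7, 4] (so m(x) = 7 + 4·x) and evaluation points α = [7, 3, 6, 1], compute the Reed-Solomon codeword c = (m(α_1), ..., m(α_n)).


c = [2, 8, 9, 0]

Message polynomial: m(x) = 7 + 4·x (mod 11).
For each evaluation point α_i, compute m(α_i) mod 11:
  α_1 = 7: Horner steps 4 → 2, so m(7) = 2.
  α_2 = 3: Horner steps 4 → 8, so m(3) = 8.
  α_3 = 6: Horner steps 4 → 9, so m(6) = 9.
  α_4 = 1: Horner steps 4 → 0, so m(1) = 0.
Codeword c = [2, 8, 9, 0] ∈ F_11^4.


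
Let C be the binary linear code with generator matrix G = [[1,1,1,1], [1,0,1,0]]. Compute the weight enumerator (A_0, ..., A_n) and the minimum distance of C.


Weight distribution: A_0 = 1, A_2 = 2, A_4 = 1. Minimum distance d = 2.

Enumerate all 2^2 = 4 messages m ∈ F_2^2.
For each, compute codeword c = mG in F_2^4, then tally its weight.
  m = 00 → c = 0000, weight = 0.
  m = 10 → c = 1111, weight = 4.
  m = 01 → c = 1010, weight = 2.
  m = 11 → c = 0101, weight = 2.
Tally weights:
  weight 0: 1 codewords.
  weight 2: 2 codewords.
  weight 4: 1 codewords.
Minimum distance d = smallest w > 0 with A_w > 0 = 2.
Sanity: Σ A_w = 4 = 2^2 = 4 ✓.


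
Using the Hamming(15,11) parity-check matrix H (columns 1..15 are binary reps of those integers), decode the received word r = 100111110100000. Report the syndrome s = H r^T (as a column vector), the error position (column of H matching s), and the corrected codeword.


s = (0, 0, 1, 1)^T, error position = 3, corrected codeword c = 101111110100000

Compute s = H r^T mod 2 one row at a time:
  s_1 = 1 + 0 + 1 + 0 + 0 + 0 + 0 + 0 = 2 ≡ 0 (mod 2).
  s_2 = 1 + 1 + 1 + 1 + 0 + 0 + 0 + 0 = 4 ≡ 0 (mod 2).
  s_3 = 0 + 0 + 1 + 1 + 1 + 0 + 0 + 0 = 3 ≡ 1 (mod 2).
  s_4 = 1 + 0 + 1 + 1 + 0 + 0 + 0 + 0 = 3 ≡ 1 (mod 2).
s = (0, 0, 1, 1)^T — this equals column 3 of H (binary 0011), so error is at position 3.
Correct: flip bit 3 of r = 100111110100000 to get c = 101111110100000.


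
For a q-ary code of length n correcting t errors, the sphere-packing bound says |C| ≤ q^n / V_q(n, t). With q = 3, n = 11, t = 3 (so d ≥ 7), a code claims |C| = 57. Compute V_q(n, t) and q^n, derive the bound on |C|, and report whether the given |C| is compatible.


V_q(n, t) = 1563, q^n = 177147, Hamming bound = 113, |C| = 57 ≤ bound (satisfied).

Step 1: Compute V_q(n, t) = Σ_{j=0}^3 C(n, j) (q−1)^j.
  j = 0: C(11,0)·(2)^0 = 1·1 = 1.
  j = 1: C(11,1)·(2)^1 = 11·2 = 22.
  j = 2: C(11,2)·(2)^2 = 55·4 = 220.
  j = 3: C(11,3)·(2)^3 = 165·8 = 1320.
  V_q(n, t) = 1 + 22 + 220 + 1320 = 1563.
Step 2: q^n = 3^11 = 177147.
Step 3: Hamming bound ⌊q^n / V_q(n,t)⌋ = ⌊177147/1563⌋ = 113.
Step 4: Compare |C| = 57 to 113: satisfied.
The claimed |C| lies below the Hamming bound.


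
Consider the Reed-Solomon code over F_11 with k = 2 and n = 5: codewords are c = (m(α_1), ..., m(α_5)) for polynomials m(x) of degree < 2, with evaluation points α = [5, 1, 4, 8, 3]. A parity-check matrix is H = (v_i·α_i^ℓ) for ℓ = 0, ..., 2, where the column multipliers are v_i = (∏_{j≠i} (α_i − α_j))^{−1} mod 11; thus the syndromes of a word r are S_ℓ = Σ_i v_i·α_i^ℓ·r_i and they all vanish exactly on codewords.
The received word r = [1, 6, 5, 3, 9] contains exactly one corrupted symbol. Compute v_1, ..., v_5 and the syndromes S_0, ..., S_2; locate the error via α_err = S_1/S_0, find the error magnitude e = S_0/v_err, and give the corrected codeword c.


S = (7, 1, 8), error at position 4, error magnitude e = 3, c = [1, 6, 5, 0, 9].

Step 1: column multipliers v_i = (∏_{j≠i}(α_i − α_j))^{−1} mod 11.
  i = 1 (α = 5): (5−1)(5−4)(5−8)(5−3) = 4·1·(−3)·2 = −24 ≡ 9, so v_1 = 9^{−1} = 5 (mod 11).
  i = 2 (α = 1): (1−5)(1−4)(1−8)(1−3) = (−4)·(−3)·(−7)·(−2) = 168 ≡ 3, so v_2 = 3^{−1} = 4 (mod 11).
  i = 3 (α = 4): (4−5)(4−1)(4−8)(4−3) = (−1)·3·(−4)·1 = 12 ≡ 1, so v_3 = 1^{−1} = 1 (mod 11).
  i = 4 (α = 8): (8−5)(8−1)(8−4)(8−3) = 3·7·4·5 = 420 ≡ 2, so v_4 = 2^{−1} = 6 (mod 11).
  i = 5 (α = 3): (3−5)(3−1)(3−4)(3−8) = (−2)·2·(−1)·(−5) = −20 ≡ 2, so v_5 = 2^{−1} = 6 (mod 11).
  v = [5, 4, 1, 6, 6].
Step 2: syndromes of r = [1, 6, 5, 3, 9] (all sums mod 11).
  S_0 = Σ v_i r_i = 5·1 + 4·6 + 1·5 + 6·3 + 6·9 = 106 ≡ 7.
  S_1 = Σ v_i α_i r_i = 5·5·1 + 4·1·6 + 1·4·5 + 6·8·3 + 6·3·9 = 375 ≡ 1.
  α_i^2 mod 11 = [3, 1, 5, 9, 9].
  S_2 = Σ v_i α_i^2 r_i = 5·3·1 + 4·1·6 + 1·5·5 + 6·9·3 + 6·9·9 = 712 ≡ 8.
  S = (7, 1, 8) ≠ 0, so r is not a codeword (an error is present).
Step 3: locate the error. For a single error e at position i, S_ℓ = v_i·e·α_i^ℓ, so α_err = S_1/S_0.
  S_0^{−1} = 7^{−1} = 8 (mod 11), so α_err = 1·8 = 8 ≡ 8 = α_4. Error position i = 4.
  Consistency check: S_2/S_1 = 8·1 = 8 ≡ 8 = α_err ✓ (single-error assumption holds).
Step 4: error magnitude e = S_0/v_4 = S_0·∏_{j≠4}(α_4 − α_j) = 7·2 = 14 ≡ 3 (mod 11).
Step 5: correct position 4: c_4 = r_4 − e = 3 − 3 ≡ 0 (mod 11). Hence c = [1, 6, 5, 0, 9].
  Check: interpolating c through the α_i gives m(x) = 10 + 7·x (degree < 2) with m(α_i) = c_i for every i, so c is indeed a codeword.


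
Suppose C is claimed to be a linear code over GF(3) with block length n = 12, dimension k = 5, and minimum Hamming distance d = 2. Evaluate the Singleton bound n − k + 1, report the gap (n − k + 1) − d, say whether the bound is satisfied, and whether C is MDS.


Singleton RHS = n − k + 1 = 8, slack = 6, bound satisfied, not MDS.

Singleton bound: d ≤ n − k + 1.
Here n = 12, k = 5, so n − k + 1 = 8.
Given d = 2, check d ≤ 8: YES.
Slack = (n − k + 1) − d = 6.
The code is NOT MDS (slack = 6 > 0).
Description: the claimed parameters are [12, 5, 2]_3; such a code would be non-MDS.


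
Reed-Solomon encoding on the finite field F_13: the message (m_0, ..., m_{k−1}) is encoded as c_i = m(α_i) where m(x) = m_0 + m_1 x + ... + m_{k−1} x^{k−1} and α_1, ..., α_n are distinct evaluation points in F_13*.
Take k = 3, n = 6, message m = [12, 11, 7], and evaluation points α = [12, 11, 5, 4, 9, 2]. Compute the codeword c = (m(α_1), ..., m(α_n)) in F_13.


c = [8, 5, 8, 12, 2, 10]

Message polynomial: m(x) = 12 + 11·x + 7·x^2 (mod 13).
For each evaluation point α_i, compute m(α_i) mod 13:
  α_1 = 12: Horner steps 7 → 4 → 8, so m(12) = 8.
  α_2 = 11: Horner steps 7 → 10 → 5, so m(11) = 5.
  α_3 = 5: Horner steps 7 → 7 → 8, so m(5) = 8.
  α_4 = 4: Horner steps 7 → 0 → 12, so m(4) = 12.
  α_5 = 9: Horner steps 7 → 9 → 2, so m(9) = 2.
  α_6 = 2: Horner steps 7 → 12 → 10, so m(2) = 10.
Codeword c = [8, 5, 8, 12, 2, 10] ∈ F_13^6.


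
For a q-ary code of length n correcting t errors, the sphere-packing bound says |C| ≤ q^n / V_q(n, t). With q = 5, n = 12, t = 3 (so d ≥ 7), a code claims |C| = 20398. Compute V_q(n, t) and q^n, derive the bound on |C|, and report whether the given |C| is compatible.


V_q(n, t) = 15185, q^n = 244140625, Hamming bound = 16077, |C| = 20398 > bound (violated).

Step 1: Compute V_q(n, t) = Σ_{j=0}^3 C(n, j) (q−1)^j.
  j = 0: C(12,0)·(4)^0 = 1·1 = 1.
  j = 1: C(12,1)·(4)^1 = 12·4 = 48.
  j = 2: C(12,2)·(4)^2 = 66·16 = 1056.
  j = 3: C(12,3)·(4)^3 = 220·64 = 14080.
  V_q(n, t) = 1 + 48 + 1056 + 14080 = 15185.
Step 2: q^n = 5^12 = 244140625.
Step 3: Hamming bound ⌊q^n / V_q(n,t)⌋ = ⌊244140625/15185⌋ = 16077.
Step 4: Compare |C| = 20398 to 16077: violated.
The claimed |C| lies above the Hamming bound, so no 5-ary code of length 12 with d ≥ 7 can have 20398 codewords.


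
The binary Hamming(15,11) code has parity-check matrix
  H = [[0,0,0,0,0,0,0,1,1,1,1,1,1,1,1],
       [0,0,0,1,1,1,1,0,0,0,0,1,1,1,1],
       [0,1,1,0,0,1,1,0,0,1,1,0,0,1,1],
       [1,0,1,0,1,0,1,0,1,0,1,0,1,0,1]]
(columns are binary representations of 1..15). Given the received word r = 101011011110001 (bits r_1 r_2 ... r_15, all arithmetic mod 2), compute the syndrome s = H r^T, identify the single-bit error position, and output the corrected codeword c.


s = (1, 1, 1, 0)^T, error position = 14, corrected codeword c = 101011011110011

Compute s = H r^T mod 2 one row at a time:
  s_1 = 1 + 1 + 1 + 1 + 0 + 0 + 0 + 1 = 5 ≡ 1 (mod 2).
  s_2 = 0 + 1 + 1 + 0 + 0 + 0 + 0 + 1 = 3 ≡ 1 (mod 2).
  s_3 = 0 + 1 + 1 + 0 + 1 + 1 + 0 + 1 = 5 ≡ 1 (mod 2).
  s_4 = 1 + 1 + 1 + 0 + 1 + 1 + 0 + 1 = 6 ≡ 0 (mod 2).
s = (1, 1, 1, 0)^T — this equals column 14 of H (binary 1110), so error is at position 14.
Correct: flip bit 14 of r = 101011011110001 to get c = 101011011110011.


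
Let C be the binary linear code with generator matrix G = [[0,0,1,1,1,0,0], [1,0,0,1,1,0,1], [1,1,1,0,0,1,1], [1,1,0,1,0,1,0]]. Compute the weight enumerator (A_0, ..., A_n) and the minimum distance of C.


Weight distribution: A_0 = 1, A_2 = 3, A_3 = 4, A_4 = 3, A_5 = 4, A_6 = 1. Minimum distance d = 2.

Enumerate all 2^4 = 16 messages m ∈ F_2^4.
For each, compute codeword c = mG in F_2^7, then tally its weight.
  m = 0000 → c = 0000000, weight = 0.
  m = 1000 → c = 0011100, weight = 3.
  m = 0100 → c = 1001101, weight = 4.
  m = 1100 → c = 1010001, weight = 3.
  m = 0010 → c = 1110011, weight = 5.
  m = 1010 → c = 1101111, weight = 6.
  m = 0110 → c = 0111110, weight = 5.
  m = 1110 → c = 0100010, weight = 2.
  m = 0001 → c = 1101010, weight = 4.
  m = 1001 → c = 1110110, weight = 5.
  m = 0101 → c = 0100111, weight = 4.
  m = 1101 → c = 0111011, weight = 5.
  m = 0011 → c = 0011001, weight = 3.
  m = 1011 → c = 0000101, weight = 2.
  m = 0111 → c = 1010100, weight = 3.
  m = 1111 → c = 1001000, weight = 2.
Tally weights:
  weight 0: 1 codewords.
  weight 2: 3 codewords.
  weight 3: 4 codewords.
  weight 4: 3 codewords.
  weight 5: 4 codewords.
  weight 6: 1 codewords.
Minimum distance d = smallest w > 0 with A_w > 0 = 2.
Sanity: Σ A_w = 16 = 2^4 = 16 ✓.


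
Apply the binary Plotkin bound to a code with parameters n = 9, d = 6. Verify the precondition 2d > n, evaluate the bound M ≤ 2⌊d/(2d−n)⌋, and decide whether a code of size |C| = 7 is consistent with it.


Plotkin bound M ≤ 4; given |C| = 7 > bound (violated).

Check applicability: 2d = 12, n = 9.
2d − n = 3 > 0, so Plotkin applies.
Compute d/(2d−n) = 6/3 ≈ 2.0000.
⌊d/(2d−n)⌋ = 2.
Plotkin bound: M ≤ 2·2 = 4.
Given |C| = 7, check: VIOLATED.
This |C| is above the Plotkin bound, so no binary code with n = 9, d = 6 and 7 codewords exists.


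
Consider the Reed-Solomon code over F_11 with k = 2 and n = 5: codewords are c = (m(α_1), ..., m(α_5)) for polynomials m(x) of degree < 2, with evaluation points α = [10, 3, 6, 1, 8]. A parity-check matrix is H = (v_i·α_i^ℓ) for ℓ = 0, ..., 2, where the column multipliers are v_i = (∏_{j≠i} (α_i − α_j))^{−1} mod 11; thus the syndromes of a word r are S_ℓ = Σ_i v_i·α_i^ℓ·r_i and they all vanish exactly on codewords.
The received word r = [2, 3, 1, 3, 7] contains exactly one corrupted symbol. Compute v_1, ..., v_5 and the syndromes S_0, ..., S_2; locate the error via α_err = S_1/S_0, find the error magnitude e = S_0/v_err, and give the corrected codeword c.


S = (2, 2, 2), error at position 4, error magnitude e = 6, c = [2, 3, 1, 8, 7].

Step 1: column multipliers v_i = (∏_{j≠i}(α_i − α_j))^{−1} mod 11.
  i = 1 (α = 10): (10−3)(10−6)(10−1)(10−8) = 7·4·9·2 = 504 ≡ 9, so v_1 = 9^{−1} = 5 (mod 11).
  i = 2 (α = 3): (3−10)(3−6)(3−1)(3−8) = (−7)·(−3)·2·(−5) = −210 ≡ 10, so v_2 = 10^{−1} = 10 (mod 11).
  i = 3 (α = 6): (6−10)(6−3)(6−1)(6−8) = (−4)·3·5·(−2) = 120 ≡ 10, so v_3 = 10^{−1} = 10 (mod 11).
  i = 4 (α = 1): (1−10)(1−3)(1−6)(1−8) = (−9)·(−2)·(−5)·(−7) = 630 ≡ 3, so v_4 = 3^{−1} = 4 (mod 11).
  i = 5 (α = 8): (8−10)(8−3)(8−6)(8−1) = (−2)·5·2·7 = −140 ≡ 3, so v_5 = 3^{−1} = 4 (mod 11).
  v = [5, 10, 10, 4, 4].
Step 2: syndromes of r = [2, 3, 1, 3, 7] (all sums mod 11).
  S_0 = Σ v_i r_i = 5·2 + 10·3 + 10·1 + 4·3 + 4·7 = 90 ≡ 2.
  S_1 = Σ v_i α_i r_i = 5·10·2 + 10·3·3 + 10·6·1 + 4·1·3 + 4·8·7 = 486 ≡ 2.
  α_i^2 mod 11 = [1, 9, 3, 1, 9].
  S_2 = Σ v_i α_i^2 r_i = 5·1·2 + 10·9·3 + 10·3·1 + 4·1·3 + 4·9·7 = 574 ≡ 2.
  S = (2, 2, 2) ≠ 0, so r is not a codeword (an error is present).
Step 3: locate the error. For a single error e at position i, S_ℓ = v_i·e·α_i^ℓ, so α_err = S_1/S_0.
  S_0^{−1} = 2^{−1} = 6 (mod 11), so α_err = 2·6 = 12 ≡ 1 = α_4. Error position i = 4.
  Consistency check: S_2/S_1 = 2·6 = 12 ≡ 1 = α_err ✓ (single-error assumption holds).
Step 4: error magnitude e = S_0/v_4 = S_0·∏_{j≠4}(α_4 − α_j) = 2·3 = 6 ≡ 6 (mod 11).
Step 5: correct position 4: c_4 = r_4 − e = 3 − 6 ≡ 8 (mod 11). Hence c = [2, 3, 1, 8, 7].
  Check: interpolating c through the α_i gives m(x) = 5 + 3·x (degree < 2) with m(α_i) = c_i for every i, so c is indeed a codeword.


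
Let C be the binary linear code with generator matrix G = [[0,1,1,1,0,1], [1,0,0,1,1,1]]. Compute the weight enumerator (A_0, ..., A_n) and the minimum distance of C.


Weight distribution: A_0 = 1, A_4 = 3. Minimum distance d = 4.

Enumerate all 2^2 = 4 messages m ∈ F_2^2.
For each, compute codeword c = mG in F_2^6, then tally its weight.
  m = 00 → c = 000000, weight = 0.
  m = 10 → c = 011101, weight = 4.
  m = 01 → c = 100111, weight = 4.
  m = 11 → c = 111010, weight = 4.
Tally weights:
  weight 0: 1 codewords.
  weight 4: 3 codewords.
Minimum distance d = smallest w > 0 with A_w > 0 = 4.
Sanity: Σ A_w = 4 = 2^2 = 4 ✓.


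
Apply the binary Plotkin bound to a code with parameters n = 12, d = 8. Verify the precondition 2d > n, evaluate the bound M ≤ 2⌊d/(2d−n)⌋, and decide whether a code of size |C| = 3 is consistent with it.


Plotkin bound M ≤ 4; given |C| = 3 ≤ bound (satisfied).

Check applicability: 2d = 16, n = 12.
2d − n = 4 > 0, so Plotkin applies.
Compute d/(2d−n) = 8/4 ≈ 2.0000.
⌊d/(2d−n)⌋ = 2.
Plotkin bound: M ≤ 2·2 = 4.
Given |C| = 3, check: satisfied.
This |C| is below the Plotkin bound.


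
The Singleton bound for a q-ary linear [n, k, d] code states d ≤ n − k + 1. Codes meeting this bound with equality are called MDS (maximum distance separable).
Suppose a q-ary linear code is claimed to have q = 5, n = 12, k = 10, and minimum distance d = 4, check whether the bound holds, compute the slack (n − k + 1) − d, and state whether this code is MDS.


Singleton RHS = n − k + 1 = 3, slack = -1, bound violated (no such code; not MDS).

Singleton bound: d ≤ n − k + 1.
Here n = 12, k = 10, so n − k + 1 = 3.
Given d = 4, check d ≤ 3: NO.
Slack = (n − k + 1) − d = -1.
The slack is negative: d = 4 exceeds n − k + 1 = 3 by 1, so the Singleton bound is violated and no linear [12, 10, 4]_5 code can exist. In particular it is not MDS (MDS requires d = n − k + 1 exactly).
Description: the claimed parameters are [12, 10, 4]_5; such a code would be impossible (violates the Singleton bound).


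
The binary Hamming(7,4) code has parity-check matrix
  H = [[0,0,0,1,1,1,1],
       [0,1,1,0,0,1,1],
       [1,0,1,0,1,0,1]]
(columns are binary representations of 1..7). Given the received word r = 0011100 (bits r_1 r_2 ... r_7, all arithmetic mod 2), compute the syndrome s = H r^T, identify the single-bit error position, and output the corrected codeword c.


s = (0, 1, 0)^T, error position = 2, corrected codeword c = 0111100

Compute s = H r^T mod 2 one row at a time:
  s_1 = 1 + 1 + 0 + 0 = 2 ≡ 0 (mod 2).
  s_2 = 0 + 1 + 0 + 0 = 1 ≡ 1 (mod 2).
  s_3 = 0 + 1 + 1 + 0 = 2 ≡ 0 (mod 2).
s = (0, 1, 0)^T — this equals column 2 of H (binary 010), so error is at position 2.
Correct: flip bit 2 of r = 0011100 to get c = 0111100.


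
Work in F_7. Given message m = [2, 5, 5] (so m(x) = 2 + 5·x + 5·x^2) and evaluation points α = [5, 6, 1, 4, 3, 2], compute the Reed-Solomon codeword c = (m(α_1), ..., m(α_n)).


c = [5, 2, 5, 4, 6, 4]

Message polynomial: m(x) = 2 + 5·x + 5·x^2 (mod 7).
For each evaluation point α_i, compute m(α_i) mod 7:
  α_1 = 5: Horner steps 5 → 2 → 5, so m(5) = 5.
  α_2 = 6: Horner steps 5 → 0 → 2, so m(6) = 2.
  α_3 = 1: Horner steps 5 → 3 → 5, so m(1) = 5.
  α_4 = 4: Horner steps 5 → 4 → 4, so m(4) = 4.
  α_5 = 3: Horner steps 5 → 6 → 6, so m(3) = 6.
  α_6 = 2: Horner steps 5 → 1 → 4, so m(2) = 4.
Codeword c = [5, 2, 5, 4, 6, 4] ∈ F_7^6.


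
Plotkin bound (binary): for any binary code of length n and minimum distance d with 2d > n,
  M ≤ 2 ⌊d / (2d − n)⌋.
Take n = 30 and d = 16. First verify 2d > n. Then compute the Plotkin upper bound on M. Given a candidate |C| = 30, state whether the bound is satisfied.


Plotkin bound M ≤ 16; given |C| = 30 > bound (violated).

Check applicability: 2d = 32, n = 30.
2d − n = 2 > 0, so Plotkin applies.
Compute d/(2d−n) = 16/2 ≈ 8.0000.
⌊d/(2d−n)⌋ = 8.
Plotkin bound: M ≤ 2·8 = 16.
Given |C| = 30, check: VIOLATED.
This |C| is above the Plotkin bound, so no binary code with n = 30, d = 16 and 30 codewords exists.


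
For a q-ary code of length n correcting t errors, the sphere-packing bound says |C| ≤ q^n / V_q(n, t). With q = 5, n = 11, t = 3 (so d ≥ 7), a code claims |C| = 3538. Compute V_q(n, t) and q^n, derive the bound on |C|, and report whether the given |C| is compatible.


V_q(n, t) = 11485, q^n = 48828125, Hamming bound = 4251, |C| = 3538 ≤ bound (satisfied).

Step 1: Compute V_q(n, t) = Σ_{j=0}^3 C(n, j) (q−1)^j.
  j = 0: C(11,0)·(4)^0 = 1·1 = 1.
  j = 1: C(11,1)·(4)^1 = 11·4 = 44.
  j = 2: C(11,2)·(4)^2 = 55·16 = 880.
  j = 3: C(11,3)·(4)^3 = 165·64 = 10560.
  V_q(n, t) = 1 + 44 + 880 + 10560 = 11485.
Step 2: q^n = 5^11 = 48828125.
Step 3: Hamming bound ⌊q^n / V_q(n,t)⌋ = ⌊48828125/11485⌋ = 4251.
Step 4: Compare |C| = 3538 to 4251: satisfied.
The claimed |C| lies below the Hamming bound.


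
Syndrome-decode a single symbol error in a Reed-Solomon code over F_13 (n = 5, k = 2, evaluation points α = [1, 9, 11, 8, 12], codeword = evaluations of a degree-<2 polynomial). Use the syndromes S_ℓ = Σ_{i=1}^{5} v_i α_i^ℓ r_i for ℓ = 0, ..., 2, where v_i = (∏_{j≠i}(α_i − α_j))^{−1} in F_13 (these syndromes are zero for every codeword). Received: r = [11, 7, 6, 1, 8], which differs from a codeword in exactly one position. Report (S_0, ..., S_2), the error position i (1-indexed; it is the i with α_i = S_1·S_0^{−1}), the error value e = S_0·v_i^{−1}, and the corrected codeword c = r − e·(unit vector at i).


S = (11, 2, 11), error at position 5, error magnitude e = 9, c = [11, 7, 6, 1, 12].

Step 1: column multipliers v_i = (∏_{j≠i}(α_i − α_j))^{−1} mod 13.
  i = 1 (α = 1): (1−9)(1−11)(1−8)(1−12) = (−8)·(−10)·(−7)·(−11) = 6160 ≡ 11, so v_1 = 11^{−1} = 6 (mod 13).
  i = 2 (α = 9): (9−1)(9−11)(9−8)(9−12) = 8·(−2)·1·(−3) = 48 ≡ 9, so v_2 = 9^{−1} = 3 (mod 13).
  i = 3 (α = 11): (11−1)(11−9)(11−8)(11−12) = 10·2·3·(−1) = −60 ≡ 5, so v_3 = 5^{−1} = 8 (mod 13).
  i = 4 (α = 8): (8−1)(8−9)(8−11)(8−12) = 7·(−1)·(−3)·(−4) = −84 ≡ 7, so v_4 = 7^{−1} = 2 (mod 13).
  i = 5 (α = 12): (12−1)(12−9)(12−11)(12−8) = 11·3·1·4 = 132 ≡ 2, so v_5 = 2^{−1} = 7 (mod 13).
  v = [6, 3, 8, 2, 7].
Step 2: syndromes of r = [11, 7, 6, 1, 8] (all sums mod 13).
  S_0 = Σ v_i r_i = 6·11 + 3·7 + 8·6 + 2·1 + 7·8 = 193 ≡ 11.
  S_1 = Σ v_i α_i r_i = 6·1·11 + 3·9·7 + 8·11·6 + 2·8·1 + 7·12·8 = 1471 ≡ 2.
  α_i^2 mod 13 = [1, 3, 4, 12, 1].
  S_2 = Σ v_i α_i^2 r_i = 6·1·11 + 3·3·7 + 8·4·6 + 2·12·1 + 7·1·8 = 401 ≡ 11.
  S = (11, 2, 11) ≠ 0, so r is not a codeword (an error is present).
Step 3: locate the error. For a single error e at position i, S_ℓ = v_i·e·α_i^ℓ, so α_err = S_1/S_0.
  S_0^{−1} = 11^{−1} = 6 (mod 13), so α_err = 2·6 = 12 ≡ 12 = α_5. Error position i = 5.
  Consistency check: S_2/S_1 = 11·7 = 77 ≡ 12 = α_err ✓ (single-error assumption holds).
Step 4: error magnitude e = S_0/v_5 = S_0·∏_{j≠5}(α_5 − α_j) = 11·2 = 22 ≡ 9 (mod 13).
Step 5: correct position 5: c_5 = r_5 − e = 8 − 9 ≡ 12 (mod 13). Hence c = [11, 7, 6, 1, 12].
  Check: interpolating c through the α_i gives m(x) = 5 + 6·x (degree < 2) with m(α_i) = c_i for every i, so c is indeed a codeword.


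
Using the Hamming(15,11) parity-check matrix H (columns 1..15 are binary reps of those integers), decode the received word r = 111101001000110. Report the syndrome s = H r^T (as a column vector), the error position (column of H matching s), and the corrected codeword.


s = (1, 0, 0, 0)^T, error position = 8, corrected codeword c = 111101011000110

Compute s = H r^T mod 2 one row at a time:
  s_1 = 0 + 1 + 0 + 0 + 0 + 1 + 1 + 0 = 3 ≡ 1 (mod 2).
  s_2 = 1 + 0 + 1 + 0 + 0 + 1 + 1 + 0 = 4 ≡ 0 (mod 2).
  s_3 = 1 + 1 + 1 + 0 + 0 + 0 + 1 + 0 = 4 ≡ 0 (mod 2).
  s_4 = 1 + 1 + 0 + 0 + 1 + 0 + 1 + 0 = 4 ≡ 0 (mod 2).
s = (1, 0, 0, 0)^T — this equals column 8 of H (binary 1000), so error is at position 8.
Correct: flip bit 8 of r = 111101001000110 to get c = 111101011000110.


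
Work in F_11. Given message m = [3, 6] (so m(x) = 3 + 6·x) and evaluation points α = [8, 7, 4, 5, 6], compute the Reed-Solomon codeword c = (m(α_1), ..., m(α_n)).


c = [7, 1, 5, 0, 6]

Message polynomial: m(x) = 3 + 6·x (mod 11).
For each evaluation point α_i, compute m(α_i) mod 11:
  α_1 = 8: Horner steps 6 → 7, so m(8) = 7.
  α_2 = 7: Horner steps 6 → 1, so m(7) = 1.
  α_3 = 4: Horner steps 6 → 5, so m(4) = 5.
  α_4 = 5: Horner steps 6 → 0, so m(5) = 0.
  α_5 = 6: Horner steps 6 → 6, so m(6) = 6.
Codeword c = [7, 1, 5, 0, 6] ∈ F_11^5.


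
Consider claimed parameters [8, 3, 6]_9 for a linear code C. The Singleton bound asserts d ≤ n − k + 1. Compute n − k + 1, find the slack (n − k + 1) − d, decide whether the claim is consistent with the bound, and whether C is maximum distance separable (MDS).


Singleton RHS = n − k + 1 = 6, slack = 0, bound satisfied, MDS.

Singleton bound: d ≤ n − k + 1.
Here n = 8, k = 3, so n − k + 1 = 6.
Given d = 6, check d ≤ 6: YES.
Slack = (n − k + 1) − d = 0.
The code is MDS (slack = 0).
Description: the claimed parameters are [8, 3, 6]_9; such a code would be MDS (meets Singleton bound).


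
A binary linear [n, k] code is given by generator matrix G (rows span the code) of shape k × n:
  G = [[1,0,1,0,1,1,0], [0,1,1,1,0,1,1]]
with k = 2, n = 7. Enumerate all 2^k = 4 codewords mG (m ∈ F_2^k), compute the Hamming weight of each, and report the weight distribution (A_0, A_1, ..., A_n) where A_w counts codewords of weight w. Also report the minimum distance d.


Weight distribution: A_0 = 1, A_4 = 1, A_5 = 2. Minimum distance d = 4.

Enumerate all 2^2 = 4 messages m ∈ F_2^2.
For each, compute codeword c = mG in F_2^7, then tally its weight.
  m = 00 → c = 0000000, weight = 0.
  m = 10 → c = 1010110, weight = 4.
  m = 01 → c = 0111011, weight = 5.
  m = 11 → c = 1101101, weight = 5.
Tally weights:
  weight 0: 1 codewords.
  weight 4: 1 codewords.
  weight 5: 2 codewords.
Minimum distance d = smallest w > 0 with A_w > 0 = 4.
Sanity: Σ A_w = 4 = 2^2 = 4 ✓.


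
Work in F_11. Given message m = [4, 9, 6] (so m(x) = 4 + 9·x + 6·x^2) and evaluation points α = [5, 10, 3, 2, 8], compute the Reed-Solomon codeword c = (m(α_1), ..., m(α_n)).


c = [1, 1, 8, 2, 9]

Message polynomial: m(x) = 4 + 9·x + 6·x^2 (mod 11).
For each evaluation point α_i, compute m(α_i) mod 11:
  α_1 = 5: Horner steps 6 → 6 → 1, so m(5) = 1.
  α_2 = 10: Horner steps 6 → 3 → 1, so m(10) = 1.
  α_3 = 3: Horner steps 6 → 5 → 8, so m(3) = 8.
  α_4 = 2: Horner steps 6 → 10 → 2, so m(2) = 2.
  α_5 = 8: Horner steps 6 → 2 → 9, so m(8) = 9.
Codeword c = [1, 1, 8, 2, 9] ∈ F_11^5.


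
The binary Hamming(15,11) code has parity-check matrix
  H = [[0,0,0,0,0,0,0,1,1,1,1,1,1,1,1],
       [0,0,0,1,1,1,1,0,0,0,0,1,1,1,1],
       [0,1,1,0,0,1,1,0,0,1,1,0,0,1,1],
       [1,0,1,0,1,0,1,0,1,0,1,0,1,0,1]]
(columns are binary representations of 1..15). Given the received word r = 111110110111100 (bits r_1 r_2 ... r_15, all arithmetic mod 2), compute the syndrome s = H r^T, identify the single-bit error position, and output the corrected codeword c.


s = (1, 1, 1, 0)^T, error position = 14, corrected codeword c = 111110110111110

Compute s = H r^T mod 2 one row at a time:
  s_1 = 1 + 0 + 1 + 1 + 1 + 1 + 0 + 0 = 5 ≡ 1 (mod 2).
  s_2 = 1 + 1 + 0 + 1 + 1 + 1 + 0 + 0 = 5 ≡ 1 (mod 2).
  s_3 = 1 + 1 + 0 + 1 + 1 + 1 + 0 + 0 = 5 ≡ 1 (mod 2).
  s_4 = 1 + 1 + 1 + 1 + 0 + 1 + 1 + 0 = 6 ≡ 0 (mod 2).
s = (1, 1, 1, 0)^T — this equals column 14 of H (binary 1110), so error is at position 14.
Correct: flip bit 14 of r = 111110110111100 to get c = 111110110111110.


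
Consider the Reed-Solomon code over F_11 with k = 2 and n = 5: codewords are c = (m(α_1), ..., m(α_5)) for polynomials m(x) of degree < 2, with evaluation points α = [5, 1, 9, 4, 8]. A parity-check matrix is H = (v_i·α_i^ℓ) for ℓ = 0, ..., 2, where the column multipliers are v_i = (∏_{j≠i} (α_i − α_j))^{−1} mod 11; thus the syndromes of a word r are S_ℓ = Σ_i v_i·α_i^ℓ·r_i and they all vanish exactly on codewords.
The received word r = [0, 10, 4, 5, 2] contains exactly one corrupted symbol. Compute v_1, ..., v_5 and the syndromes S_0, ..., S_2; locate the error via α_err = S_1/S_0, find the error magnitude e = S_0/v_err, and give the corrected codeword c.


S = (1, 5, 3), error at position 1, error magnitude e = 4, c = [7, 10, 4, 5, 2].

Step 1: column multipliers v_i = (∏_{j≠i}(α_i − α_j))^{−1} mod 11.
  i = 1 (α = 5): (5−1)(5−9)(5−4)(5−8) = 4·(−4)·1·(−3) = 48 ≡ 4, so v_1 = 4^{−1} = 3 (mod 11).
  i = 2 (α = 1): (1−5)(1−9)(1−4)(1−8) = (−4)·(−8)·(−3)·(−7) = 672 ≡ 1, so v_2 = 1^{−1} = 1 (mod 11).
  i = 3 (α = 9): (9−5)(9−1)(9−4)(9−8) = 4·8·5·1 = 160 ≡ 6, so v_3 = 6^{−1} = 2 (mod 11).
  i = 4 (α = 4): (4−5)(4−1)(4−9)(4−8) = (−1)·3·(−5)·(−4) = −60 ≡ 6, so v_4 = 6^{−1} = 2 (mod 11).
  i = 5 (α = 8): (8−5)(8−1)(8−9)(8−4) = 3·7·(−1)·4 = −84 ≡ 4, so v_5 = 4^{−1} = 3 (mod 11).
  v = [3, 1, 2, 2, 3].
Step 2: syndromes of r = [0, 10, 4, 5, 2] (all sums mod 11).
  S_0 = Σ v_i r_i = 3·0 + 1·10 + 2·4 + 2·5 + 3·2 = 34 ≡ 1.
  S_1 = Σ v_i α_i r_i = 3·5·0 + 1·1·10 + 2·9·4 + 2·4·5 + 3·8·2 = 170 ≡ 5.
  α_i^2 mod 11 = [3, 1, 4, 5, 9].
  S_2 = Σ v_i α_i^2 r_i = 3·3·0 + 1·1·10 + 2·4·4 + 2·5·5 + 3·9·2 = 146 ≡ 3.
  S = (1, 5, 3) ≠ 0, so r is not a codeword (an error is present).
Step 3: locate the error. For a single error e at position i, S_ℓ = v_i·e·α_i^ℓ, so α_err = S_1/S_0.
  S_0^{−1} = 1^{−1} = 1 (mod 11), so α_err = 5·1 = 5 ≡ 5 = α_1. Error position i = 1.
  Consistency check: S_2/S_1 = 3·9 = 27 ≡ 5 = α_err ✓ (single-error assumption holds).
Step 4: error magnitude e = S_0/v_1 = S_0·∏_{j≠1}(α_1 − α_j) = 1·4 = 4 ≡ 4 (mod 11).
Step 5: correct position 1: c_1 = r_1 − e = 0 − 4 ≡ 7 (mod 11). Hence c = [7, 10, 4, 5, 2].
  Check: interpolating c through the α_i gives m(x) = 8 + 2·x (degree < 2) with m(α_i) = c_i for every i, so c is indeed a codeword.


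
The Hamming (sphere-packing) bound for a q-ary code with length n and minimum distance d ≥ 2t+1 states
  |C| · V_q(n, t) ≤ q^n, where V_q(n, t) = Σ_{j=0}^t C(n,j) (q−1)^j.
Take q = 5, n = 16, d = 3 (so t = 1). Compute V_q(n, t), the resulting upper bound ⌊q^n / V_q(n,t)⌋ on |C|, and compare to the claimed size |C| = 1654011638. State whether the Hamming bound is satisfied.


V_q(n, t) = 65, q^n = 152587890625, Hamming bound = 2347506009, |C| = 1654011638 ≤ bound (satisfied).

Step 1: Compute V_q(n, t) = Σ_{j=0}^1 C(n, j) (q−1)^j.
  j = 0: C(16,0)·(4)^0 = 1·1 = 1.
  j = 1: C(16,1)·(4)^1 = 16·4 = 64.
  V_q(n, t) = 1 + 64 = 65.
Step 2: q^n = 5^16 = 152587890625.
Step 3: Hamming bound ⌊q^n / V_q(n,t)⌋ = ⌊152587890625/65⌋ = 2347506009.
Step 4: Compare |C| = 1654011638 to 2347506009: satisfied.
The claimed |C| lies below the Hamming bound.


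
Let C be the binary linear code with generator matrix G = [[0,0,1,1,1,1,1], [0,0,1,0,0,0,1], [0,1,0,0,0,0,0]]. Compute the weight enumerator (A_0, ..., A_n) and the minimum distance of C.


Weight distribution: A_0 = 1, A_1 = 1, A_2 = 1, A_3 = 2, A_4 = 1, A_5 = 1, A_6 = 1. Minimum distance d = 1.

Enumerate all 2^3 = 8 messages m ∈ F_2^3.
For each, compute codeword c = mG in F_2^7, then tally its weight.
  m = 000 → c = 0000000, weight = 0.
  m = 100 → c = 0011111, weight = 5.
  m = 010 → c = 0010001, weight = 2.
  m = 110 → c = 0001110, weight = 3.
  m = 001 → c = 0100000, weight = 1.
  m = 101 → c = 0111111, weight = 6.
  m = 011 → c = 0110001, weight = 3.
  m = 111 → c = 0101110, weight = 4.
Tally weights:
  weight 0: 1 codewords.
  weight 1: 1 codewords.
  weight 2: 1 codewords.
  weight 3: 2 codewords.
  weight 4: 1 codewords.
  weight 5: 1 codewords.
  weight 6: 1 codewords.
Minimum distance d = smallest w > 0 with A_w > 0 = 1.
Sanity: Σ A_w = 8 = 2^3 = 8 ✓.
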